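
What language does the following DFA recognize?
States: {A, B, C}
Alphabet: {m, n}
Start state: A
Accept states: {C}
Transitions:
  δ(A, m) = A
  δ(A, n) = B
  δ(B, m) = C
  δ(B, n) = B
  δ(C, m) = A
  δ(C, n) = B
Testing a few strings:
  'nmm' → reject
  'nnmn' → reject
  'mnn' → reject
  'nn' → reject
State roles: A=no suffix match; B=one trailing n; C=suffix is nm
All strings over {m,n} ending with nm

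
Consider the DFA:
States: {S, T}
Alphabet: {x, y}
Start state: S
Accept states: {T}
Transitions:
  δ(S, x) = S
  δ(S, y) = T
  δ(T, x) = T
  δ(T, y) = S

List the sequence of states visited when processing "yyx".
read 'y': S → T
  read 'y': T → S
  read 'x': S → S
S -> T -> S -> S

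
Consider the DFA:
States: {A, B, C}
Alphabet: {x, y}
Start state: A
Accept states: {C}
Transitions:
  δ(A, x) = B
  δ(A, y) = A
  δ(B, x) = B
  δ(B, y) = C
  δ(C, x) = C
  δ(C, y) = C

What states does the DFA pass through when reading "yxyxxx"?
read 'y': A → A
  read 'x': A → B
  read 'y': B → C
  read 'x': C → C
  read 'x': C → C
  read 'x': C → C
A -> A -> B -> C -> C -> C -> C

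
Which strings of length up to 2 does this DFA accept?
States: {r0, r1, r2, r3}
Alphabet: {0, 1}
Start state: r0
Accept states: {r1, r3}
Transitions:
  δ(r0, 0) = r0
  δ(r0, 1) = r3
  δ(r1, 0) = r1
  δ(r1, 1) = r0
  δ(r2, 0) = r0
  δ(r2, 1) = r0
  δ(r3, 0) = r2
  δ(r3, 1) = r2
1, 01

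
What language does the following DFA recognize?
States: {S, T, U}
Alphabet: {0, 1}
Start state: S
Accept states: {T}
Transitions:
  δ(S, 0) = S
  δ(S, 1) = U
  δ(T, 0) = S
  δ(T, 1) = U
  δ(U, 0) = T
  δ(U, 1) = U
Testing a few strings:
  '110' → accept
  '111' → reject
  '1010' → accept
  '001' → reject
State roles: S=no suffix match; T=suffix is 10; U=one trailing 1
All binary strings ending with 10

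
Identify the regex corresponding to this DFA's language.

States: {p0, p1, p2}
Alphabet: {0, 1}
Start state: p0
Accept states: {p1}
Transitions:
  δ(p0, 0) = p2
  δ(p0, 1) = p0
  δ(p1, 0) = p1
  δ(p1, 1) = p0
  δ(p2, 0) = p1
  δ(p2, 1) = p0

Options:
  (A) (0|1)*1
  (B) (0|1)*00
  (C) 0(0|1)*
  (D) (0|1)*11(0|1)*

Check each option against the DFA on short strings; one disagreement eliminates an option:
  (A) (0|1)*1: on '1' the DFA goes p0 → p0 and rejects (p0 ∉ Accept), but the regex matches it → eliminate
  (B) (0|1)*00: agrees with the DFA on every string of length ≤ 6
  (C) 0(0|1)*: on '0' the DFA goes p0 → p2 and rejects (p2 ∉ Accept), but the regex matches it → eliminate
  (D) (0|1)*11(0|1)*: on '00' the DFA goes p0 → p2 → p1 and accepts (p1 ∈ Accept), but the regex does not match it → eliminate
Only (B) is consistent with the DFA.
(B) (0|1)*00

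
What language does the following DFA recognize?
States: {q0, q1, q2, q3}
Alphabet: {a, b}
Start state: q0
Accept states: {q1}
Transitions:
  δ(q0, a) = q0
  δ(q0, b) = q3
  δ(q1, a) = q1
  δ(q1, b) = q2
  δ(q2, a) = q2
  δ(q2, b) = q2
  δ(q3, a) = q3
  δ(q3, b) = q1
Testing a few strings:
  'bbb' → reject
  'abb' → accept
  'b' → reject
  'ab' → reject
State roles: q0=zero b's; q1=two b's; q2=≥ three b's (dead); q3=one b
All strings over {a,b} containing exactly two b's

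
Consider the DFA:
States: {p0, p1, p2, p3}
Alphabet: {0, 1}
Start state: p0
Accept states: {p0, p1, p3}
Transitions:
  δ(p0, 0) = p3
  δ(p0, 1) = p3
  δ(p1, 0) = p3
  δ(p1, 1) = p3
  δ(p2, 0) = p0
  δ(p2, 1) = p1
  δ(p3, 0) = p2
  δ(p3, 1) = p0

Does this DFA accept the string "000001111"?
Processing string "000001111":
  p0 --0--> p3
  p3 --0--> p2
  p2 --0--> p0
  p0 --0--> p3
  p3 --0--> p2
  p2 --1--> p1
  p1 --1--> p3
  p3 --1--> p0
  p0 --1--> p3
Final state: p3
Accept states: {p0, p1, p3}
Yes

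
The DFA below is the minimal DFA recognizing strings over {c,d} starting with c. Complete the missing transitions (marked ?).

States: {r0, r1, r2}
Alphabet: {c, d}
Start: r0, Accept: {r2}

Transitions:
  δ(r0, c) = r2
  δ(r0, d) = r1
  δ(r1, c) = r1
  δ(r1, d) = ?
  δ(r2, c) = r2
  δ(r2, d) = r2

From the language and accept set, identify what each state tracks — r0: no input read; r1: started with d (dead); r2: started with c.
Each missing δ(q, a) is the state matching the new tracked value after reading a.
δ(r1, d) = r1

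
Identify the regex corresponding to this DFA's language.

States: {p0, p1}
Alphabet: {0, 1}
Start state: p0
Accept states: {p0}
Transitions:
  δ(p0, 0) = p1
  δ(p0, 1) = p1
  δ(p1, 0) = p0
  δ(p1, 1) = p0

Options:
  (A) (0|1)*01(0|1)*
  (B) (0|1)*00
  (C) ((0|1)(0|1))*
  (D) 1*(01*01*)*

Check each option against the DFA on short strings; one disagreement eliminates an option:
  (A) (0|1)*01(0|1)*: on ε the DFA stays in p0 and accepts (p0 ∈ Accept), but the regex does not match it → eliminate
  (B) (0|1)*00: on ε the DFA stays in p0 and accepts (p0 ∈ Accept), but the regex does not match it → eliminate
  (C) ((0|1)(0|1))*: agrees with the DFA on every string of length ≤ 6
  (D) 1*(01*01*)*: on '1' the DFA goes p0 → p1 and rejects (p1 ∉ Accept), but the regex matches it → eliminate
Only (C) is consistent with the DFA.
(C) ((0|1)(0|1))*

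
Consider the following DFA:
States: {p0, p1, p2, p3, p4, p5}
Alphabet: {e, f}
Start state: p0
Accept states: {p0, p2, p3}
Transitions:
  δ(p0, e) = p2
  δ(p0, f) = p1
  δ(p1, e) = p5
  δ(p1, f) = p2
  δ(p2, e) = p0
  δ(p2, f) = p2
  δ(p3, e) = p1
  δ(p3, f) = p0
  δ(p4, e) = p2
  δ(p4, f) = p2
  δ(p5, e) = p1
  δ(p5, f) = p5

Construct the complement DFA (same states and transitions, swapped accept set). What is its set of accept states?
Complement accept states = All states \ Original accept states
= {p0, p1, p2, p3, p4, p5} \ {p0, p2, p3}
{p1, p4, p5}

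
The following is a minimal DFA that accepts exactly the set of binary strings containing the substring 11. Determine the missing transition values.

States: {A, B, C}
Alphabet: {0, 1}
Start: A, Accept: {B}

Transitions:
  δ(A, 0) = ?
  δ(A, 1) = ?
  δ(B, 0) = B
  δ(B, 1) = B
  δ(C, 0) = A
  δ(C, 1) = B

From the language and accept set, identify what each state tracks — A: no progress toward 11; B: substring 11 seen; C: one trailing 1.
Each missing δ(q, a) is the state matching the new tracked value after reading a.
δ(A, 0) = A; δ(A, 1) = C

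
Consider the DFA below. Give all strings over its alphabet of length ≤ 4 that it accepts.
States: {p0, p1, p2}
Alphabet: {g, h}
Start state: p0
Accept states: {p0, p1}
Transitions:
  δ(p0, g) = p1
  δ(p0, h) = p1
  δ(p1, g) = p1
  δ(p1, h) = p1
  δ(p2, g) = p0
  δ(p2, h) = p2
ε, g, h, gg, gh, hg, hh, ggg, ggh, ghg, ghh, hgg, hgh, hhg, hhh, gggg, gggh, gghg, gghh, ghgg, ghgh, ghhg, ghhh, hggg, hggh, hghg, hghh, hhgg, hhgh, hhhg, hhhh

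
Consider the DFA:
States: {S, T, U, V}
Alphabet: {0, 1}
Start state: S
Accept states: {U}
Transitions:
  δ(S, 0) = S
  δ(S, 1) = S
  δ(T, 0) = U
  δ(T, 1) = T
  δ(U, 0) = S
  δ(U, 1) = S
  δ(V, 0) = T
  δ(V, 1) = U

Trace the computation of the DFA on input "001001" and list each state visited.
read '0': S → S
  read '0': S → S
  read '1': S → S
  read '0': S → S
  read '0': S → S
  read '1': S → S
S -> S -> S -> S -> S -> S -> S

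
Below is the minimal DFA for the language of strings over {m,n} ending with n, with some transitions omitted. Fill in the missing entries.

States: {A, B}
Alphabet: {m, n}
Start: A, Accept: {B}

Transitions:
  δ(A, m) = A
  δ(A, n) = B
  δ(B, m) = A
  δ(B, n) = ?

From the language and accept set, identify what each state tracks — A: last symbol not n; B: last symbol is n.
Each missing δ(q, a) is the state matching the new tracked value after reading a.
δ(B, n) = B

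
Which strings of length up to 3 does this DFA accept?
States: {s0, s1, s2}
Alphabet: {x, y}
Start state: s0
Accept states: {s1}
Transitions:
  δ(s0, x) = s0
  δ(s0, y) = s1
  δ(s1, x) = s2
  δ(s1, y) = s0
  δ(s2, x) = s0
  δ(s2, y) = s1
y, xy, xxy, yxy, yyy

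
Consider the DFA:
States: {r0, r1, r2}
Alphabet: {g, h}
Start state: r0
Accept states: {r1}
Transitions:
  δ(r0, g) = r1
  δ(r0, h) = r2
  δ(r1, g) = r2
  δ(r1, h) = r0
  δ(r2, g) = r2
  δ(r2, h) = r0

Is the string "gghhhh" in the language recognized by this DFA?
Processing string "gghhhh":
  r0 --g--> r1
  r1 --g--> r2
  r2 --h--> r0
  r0 --h--> r2
  r2 --h--> r0
  r0 --h--> r2
Final state: r2
Accept states: {r1}
No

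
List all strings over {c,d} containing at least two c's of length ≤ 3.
cc, ccc, ccd, cdc, dcc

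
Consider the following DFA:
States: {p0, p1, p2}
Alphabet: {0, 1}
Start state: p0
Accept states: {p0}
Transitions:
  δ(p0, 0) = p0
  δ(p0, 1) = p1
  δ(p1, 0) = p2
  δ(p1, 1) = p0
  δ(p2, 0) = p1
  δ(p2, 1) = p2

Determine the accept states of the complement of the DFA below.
Complement accept states = All states \ Original accept states
= {p0, p1, p2} \ {p0}
{p1, p2}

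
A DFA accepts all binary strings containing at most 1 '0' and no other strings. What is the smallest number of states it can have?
By Myhill–Nerode, count the distinguishable equivalence classes: 3 classes — having seen 0, 1, or >1 copies of '0'; counts 0 through 1 are accepting and >1 is dead.
3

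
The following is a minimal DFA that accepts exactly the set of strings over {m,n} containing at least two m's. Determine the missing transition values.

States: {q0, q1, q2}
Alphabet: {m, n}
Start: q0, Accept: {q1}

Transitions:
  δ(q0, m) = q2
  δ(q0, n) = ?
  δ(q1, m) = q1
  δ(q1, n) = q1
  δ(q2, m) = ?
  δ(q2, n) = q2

From the language and accept set, identify what each state tracks — q0: zero m's seen; q1: ≥ two m's seen; q2: one m seen.
Each missing δ(q, a) is the state matching the new tracked value after reading a.
δ(q0, n) = q0; δ(q2, m) = q1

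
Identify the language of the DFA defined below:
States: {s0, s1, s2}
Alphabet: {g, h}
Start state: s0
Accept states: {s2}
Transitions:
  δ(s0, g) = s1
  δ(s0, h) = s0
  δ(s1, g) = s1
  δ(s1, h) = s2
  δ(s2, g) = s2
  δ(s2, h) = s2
Testing a few strings:
  'ghh' → accept
  'hhgh' → accept
  'hgg' → reject
  'hggh' → accept
State roles: s0=no g seen yet; s1=seen a g, waiting for h; s2=substring gh seen
All strings over {g,h} containing the substring gh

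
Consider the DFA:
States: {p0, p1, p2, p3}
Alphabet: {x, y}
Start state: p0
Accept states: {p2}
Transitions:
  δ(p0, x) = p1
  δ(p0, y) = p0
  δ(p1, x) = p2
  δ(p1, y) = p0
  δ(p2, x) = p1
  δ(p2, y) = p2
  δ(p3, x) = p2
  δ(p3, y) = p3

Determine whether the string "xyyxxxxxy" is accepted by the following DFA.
Processing string "xyyxxxxxy":
  p0 --x--> p1
  p1 --y--> p0
  p0 --y--> p0
  p0 --x--> p1
  p1 --x--> p2
  p2 --x--> p1
  p1 --x--> p2
  p2 --x--> p1
  p1 --y--> p0
Final state: p0
Accept states: {p2}
No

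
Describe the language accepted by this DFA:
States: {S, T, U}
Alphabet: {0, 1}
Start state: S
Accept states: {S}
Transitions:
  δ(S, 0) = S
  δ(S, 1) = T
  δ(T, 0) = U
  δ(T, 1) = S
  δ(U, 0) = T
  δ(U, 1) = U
Testing a few strings:
  '111' → reject
  '0010' → reject
  '010' → reject
  '0000' → accept
State roles: S=value ≡ 0 (mod 3); T=value ≡ 1 (mod 3); U=value ≡ 2 (mod 3)
All binary strings representing a multiple of 3 (read in base 2; leading zeros allowed and ε counts as 0)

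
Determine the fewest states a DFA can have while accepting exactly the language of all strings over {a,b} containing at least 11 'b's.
By Myhill–Nerode, count the distinguishable equivalence classes: 12 classes — having seen 0, 1, …, 10, or ≥11 copies of 'b'; any two classes i < j (j ≤ 11) are distinguished by the string b^(11−j), which takes class j to 11 copies (accepted) but leaves class i below 11 (rejected).
12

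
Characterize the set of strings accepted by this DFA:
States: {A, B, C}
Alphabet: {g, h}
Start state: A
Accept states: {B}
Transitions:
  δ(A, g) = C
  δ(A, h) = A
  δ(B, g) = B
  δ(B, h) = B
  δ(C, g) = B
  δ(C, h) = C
Testing a few strings:
  'hhgg' → accept
  'gggh' → accept
  'hhhg' → reject
  'h' → reject
State roles: A=zero g's seen; B=≥ two g's seen; C=one g seen
All strings over {g,h} containing at least two g's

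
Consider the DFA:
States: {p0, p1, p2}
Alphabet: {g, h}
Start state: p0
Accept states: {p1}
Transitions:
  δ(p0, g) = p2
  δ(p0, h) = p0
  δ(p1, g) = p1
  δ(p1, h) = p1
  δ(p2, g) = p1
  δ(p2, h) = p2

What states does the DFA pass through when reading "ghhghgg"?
read 'g': p0 → p2
  read 'h': p2 → p2
  read 'h': p2 → p2
  read 'g': p2 → p1
  read 'h': p1 → p1
  read 'g': p1 → p1
  read 'g': p1 → p1
p0 -> p2 -> p2 -> p2 -> p1 -> p1 -> p1 -> p1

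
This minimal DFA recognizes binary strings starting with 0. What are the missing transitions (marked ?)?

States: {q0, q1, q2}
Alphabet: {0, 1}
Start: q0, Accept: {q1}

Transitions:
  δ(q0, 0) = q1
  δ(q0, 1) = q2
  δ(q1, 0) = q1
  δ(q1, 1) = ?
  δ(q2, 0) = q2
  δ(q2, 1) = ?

From the language and accept set, identify what each state tracks — q0: no input read; q1: started with 0; q2: started with 1 (dead).
Each missing δ(q, a) is the state matching the new tracked value after reading a.
δ(q1, 1) = q1; δ(q2, 1) = q2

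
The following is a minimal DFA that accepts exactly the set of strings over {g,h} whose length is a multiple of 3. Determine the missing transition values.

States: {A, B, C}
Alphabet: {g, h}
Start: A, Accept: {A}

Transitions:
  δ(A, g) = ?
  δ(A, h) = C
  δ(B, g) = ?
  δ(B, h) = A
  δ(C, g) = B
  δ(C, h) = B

From the language and accept set, identify what each state tracks — A: length ≡ 0 (mod 3); B: length ≡ 2 (mod 3); C: length ≡ 1 (mod 3).
Each missing δ(q, a) is the state matching the new tracked value after reading a.
δ(A, g) = C; δ(B, g) = A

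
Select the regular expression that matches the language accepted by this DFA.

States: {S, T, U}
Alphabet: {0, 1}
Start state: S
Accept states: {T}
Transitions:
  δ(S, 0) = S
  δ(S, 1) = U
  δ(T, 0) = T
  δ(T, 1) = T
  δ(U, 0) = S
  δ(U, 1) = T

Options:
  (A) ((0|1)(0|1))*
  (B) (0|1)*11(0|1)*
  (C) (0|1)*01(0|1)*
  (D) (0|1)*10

Check each option against the DFA on short strings; one disagreement eliminates an option:
  (A) ((0|1)(0|1))*: on ε the DFA stays in S and rejects (S ∉ Accept), but the regex matches it → eliminate
  (B) (0|1)*11(0|1)*: agrees with the DFA on every string of length ≤ 6
  (C) (0|1)*01(0|1)*: on '01' the DFA goes S → S → U and rejects (U ∉ Accept), but the regex matches it → eliminate
  (D) (0|1)*10: on '10' the DFA goes S → U → S and rejects (S ∉ Accept), but the regex matches it → eliminate
Only (B) is consistent with the DFA.
(B) (0|1)*11(0|1)*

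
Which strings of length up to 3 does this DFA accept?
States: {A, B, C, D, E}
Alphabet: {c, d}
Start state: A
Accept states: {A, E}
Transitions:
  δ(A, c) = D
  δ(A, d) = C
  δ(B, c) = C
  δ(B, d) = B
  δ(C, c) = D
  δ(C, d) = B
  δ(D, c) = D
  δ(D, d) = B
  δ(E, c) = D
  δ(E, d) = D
ε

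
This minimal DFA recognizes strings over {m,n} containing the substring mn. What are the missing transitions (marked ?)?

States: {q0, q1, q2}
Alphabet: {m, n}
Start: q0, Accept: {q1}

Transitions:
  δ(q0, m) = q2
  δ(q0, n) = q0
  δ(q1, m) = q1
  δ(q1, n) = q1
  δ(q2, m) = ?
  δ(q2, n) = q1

From the language and accept set, identify what each state tracks — q0: no m seen yet; q1: substring mn seen; q2: seen a m, waiting for n.
Each missing δ(q, a) is the state matching the new tracked value after reading a.
δ(q2, m) = q2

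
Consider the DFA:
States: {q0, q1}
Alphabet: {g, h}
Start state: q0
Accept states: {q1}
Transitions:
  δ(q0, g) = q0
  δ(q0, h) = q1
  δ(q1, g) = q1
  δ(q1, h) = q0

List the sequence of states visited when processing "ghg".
read 'g': q0 → q0
  read 'h': q0 → q1
  read 'g': q1 → q1
q0 -> q0 -> q1 -> q1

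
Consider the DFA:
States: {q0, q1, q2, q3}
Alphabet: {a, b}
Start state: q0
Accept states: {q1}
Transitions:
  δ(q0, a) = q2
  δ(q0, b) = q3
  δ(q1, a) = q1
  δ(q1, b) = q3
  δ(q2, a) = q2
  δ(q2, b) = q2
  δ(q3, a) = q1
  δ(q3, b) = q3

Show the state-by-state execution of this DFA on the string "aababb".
read 'a': q0 → q2
  read 'a': q2 → q2
  read 'b': q2 → q2
  read 'a': q2 → q2
  read 'b': q2 → q2
  read 'b': q2 → q2
q0 -> q2 -> q2 -> q2 -> q2 -> q2 -> q2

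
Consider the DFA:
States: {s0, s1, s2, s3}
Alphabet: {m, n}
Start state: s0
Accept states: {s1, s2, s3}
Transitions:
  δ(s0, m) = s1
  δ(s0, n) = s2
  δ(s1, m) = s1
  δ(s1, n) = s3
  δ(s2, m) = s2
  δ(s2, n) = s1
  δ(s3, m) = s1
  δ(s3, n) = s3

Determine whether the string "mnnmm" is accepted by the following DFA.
Processing string "mnnmm":
  s0 --m--> s1
  s1 --n--> s3
  s3 --n--> s3
  s3 --m--> s1
  s1 --m--> s1
Final state: s1
Accept states: {s1, s2, s3}
Yes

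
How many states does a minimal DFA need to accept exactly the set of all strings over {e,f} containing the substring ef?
By Myhill–Nerode, count the distinguishable equivalence classes: 3 classes — one per longest suffix of the input that is a prefix of 'ef' (lengths 0 through 1), plus an absorbing 'already seen ef' class.
3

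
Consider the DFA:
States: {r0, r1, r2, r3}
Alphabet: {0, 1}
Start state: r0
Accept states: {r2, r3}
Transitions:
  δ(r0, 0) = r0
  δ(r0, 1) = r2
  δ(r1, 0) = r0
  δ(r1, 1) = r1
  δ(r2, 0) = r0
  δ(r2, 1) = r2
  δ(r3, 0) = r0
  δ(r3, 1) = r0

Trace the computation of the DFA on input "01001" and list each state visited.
read '0': r0 → r0
  read '1': r0 → r2
  read '0': r2 → r0
  read '0': r0 → r0
  read '1': r0 → r2
r0 -> r0 -> r2 -> r0 -> r0 -> r2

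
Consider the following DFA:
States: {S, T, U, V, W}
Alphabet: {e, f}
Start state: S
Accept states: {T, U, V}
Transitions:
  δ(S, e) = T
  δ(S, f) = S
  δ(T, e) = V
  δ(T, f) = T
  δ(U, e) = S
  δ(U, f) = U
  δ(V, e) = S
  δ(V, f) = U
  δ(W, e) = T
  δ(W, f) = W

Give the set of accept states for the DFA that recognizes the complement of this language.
Complement accept states = All states \ Original accept states
= {S, T, U, V, W} \ {T, U, V}
{S, W}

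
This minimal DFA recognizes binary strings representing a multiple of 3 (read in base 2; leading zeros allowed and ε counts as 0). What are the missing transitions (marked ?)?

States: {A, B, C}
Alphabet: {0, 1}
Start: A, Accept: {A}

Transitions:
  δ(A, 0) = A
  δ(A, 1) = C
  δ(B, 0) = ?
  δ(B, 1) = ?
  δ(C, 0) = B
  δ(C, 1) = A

From the language and accept set, identify what each state tracks — A: value ≡ 0 (mod 3); B: value ≡ 2 (mod 3); C: value ≡ 1 (mod 3).
Each missing δ(q, a) is the state matching the new tracked value after reading a.
δ(B, 0) = C; δ(B, 1) = B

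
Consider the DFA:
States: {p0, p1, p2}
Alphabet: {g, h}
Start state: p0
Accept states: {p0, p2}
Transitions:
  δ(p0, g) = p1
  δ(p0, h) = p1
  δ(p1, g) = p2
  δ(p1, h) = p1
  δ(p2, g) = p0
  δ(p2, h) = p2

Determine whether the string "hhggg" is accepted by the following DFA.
Processing string "hhggg":
  p0 --h--> p1
  p1 --h--> p1
  p1 --g--> p2
  p2 --g--> p0
  p0 --g--> p1
Final state: p1
Accept states: {p0, p2}
No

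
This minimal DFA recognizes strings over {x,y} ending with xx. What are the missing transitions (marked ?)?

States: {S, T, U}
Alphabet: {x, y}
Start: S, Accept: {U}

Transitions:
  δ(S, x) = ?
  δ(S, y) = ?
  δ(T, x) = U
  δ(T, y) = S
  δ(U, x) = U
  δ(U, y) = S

From the language and accept set, identify what each state tracks — S: last symbol not x; T: one trailing x; U: two trailing x's.
Each missing δ(q, a) is the state matching the new tracked value after reading a.
δ(S, x) = T; δ(S, y) = S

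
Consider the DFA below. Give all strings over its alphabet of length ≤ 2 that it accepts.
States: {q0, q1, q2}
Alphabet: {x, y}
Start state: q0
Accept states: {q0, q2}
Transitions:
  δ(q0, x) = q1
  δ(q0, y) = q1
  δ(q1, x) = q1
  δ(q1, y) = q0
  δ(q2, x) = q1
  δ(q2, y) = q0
ε, xy, yy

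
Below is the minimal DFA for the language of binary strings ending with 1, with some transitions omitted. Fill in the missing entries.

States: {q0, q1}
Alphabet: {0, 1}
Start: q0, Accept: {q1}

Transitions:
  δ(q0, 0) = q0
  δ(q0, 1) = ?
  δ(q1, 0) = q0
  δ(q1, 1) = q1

From the language and accept set, identify what each state tracks — q0: last symbol not 1; q1: last symbol is 1.
Each missing δ(q, a) is the state matching the new tracked value after reading a.
δ(q0, 1) = q1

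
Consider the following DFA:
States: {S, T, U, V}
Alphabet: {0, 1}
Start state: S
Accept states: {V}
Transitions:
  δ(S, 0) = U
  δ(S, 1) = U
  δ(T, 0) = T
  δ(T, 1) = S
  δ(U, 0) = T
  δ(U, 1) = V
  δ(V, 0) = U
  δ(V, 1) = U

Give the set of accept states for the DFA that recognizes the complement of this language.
Complement accept states = All states \ Original accept states
= {S, T, U, V} \ {V}
{S, T, U}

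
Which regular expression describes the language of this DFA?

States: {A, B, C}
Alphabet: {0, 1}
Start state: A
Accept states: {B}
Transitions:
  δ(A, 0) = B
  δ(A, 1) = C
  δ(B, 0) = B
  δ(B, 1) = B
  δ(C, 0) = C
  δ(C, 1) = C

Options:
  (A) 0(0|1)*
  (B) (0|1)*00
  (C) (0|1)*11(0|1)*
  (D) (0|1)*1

Check each option against the DFA on short strings; one disagreement eliminates an option:
  (A) 0(0|1)*: agrees with the DFA on every string of length ≤ 6
  (B) (0|1)*00: on '0' the DFA goes A → B and accepts (B ∈ Accept), but the regex does not match it → eliminate
  (C) (0|1)*11(0|1)*: on '0' the DFA goes A → B and accepts (B ∈ Accept), but the regex does not match it → eliminate
  (D) (0|1)*1: on '0' the DFA goes A → B and accepts (B ∈ Accept), but the regex does not match it → eliminate
Only (A) is consistent with the DFA.
(A) 0(0|1)*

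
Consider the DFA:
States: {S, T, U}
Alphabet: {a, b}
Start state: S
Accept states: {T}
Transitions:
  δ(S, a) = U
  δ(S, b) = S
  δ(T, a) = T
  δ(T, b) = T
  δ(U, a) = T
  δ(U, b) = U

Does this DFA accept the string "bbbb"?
Processing string "bbbb":
  S --b--> S
  S --b--> S
  S --b--> S
  S --b--> S
Final state: S
Accept states: {T}
No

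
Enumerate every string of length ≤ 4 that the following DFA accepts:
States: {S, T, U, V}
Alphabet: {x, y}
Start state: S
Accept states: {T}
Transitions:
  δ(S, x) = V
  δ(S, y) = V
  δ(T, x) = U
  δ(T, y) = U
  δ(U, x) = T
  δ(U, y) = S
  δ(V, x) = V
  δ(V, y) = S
None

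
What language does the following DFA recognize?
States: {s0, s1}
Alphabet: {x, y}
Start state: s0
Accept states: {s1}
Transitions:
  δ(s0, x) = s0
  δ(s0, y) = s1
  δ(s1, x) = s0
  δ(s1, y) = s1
Testing a few strings:
  'xy' → accept
  'x' → reject
  'y' → accept
  'xyx' → reject
State roles: s0=last symbol not y; s1=last symbol is y
All strings over {x,y} ending with y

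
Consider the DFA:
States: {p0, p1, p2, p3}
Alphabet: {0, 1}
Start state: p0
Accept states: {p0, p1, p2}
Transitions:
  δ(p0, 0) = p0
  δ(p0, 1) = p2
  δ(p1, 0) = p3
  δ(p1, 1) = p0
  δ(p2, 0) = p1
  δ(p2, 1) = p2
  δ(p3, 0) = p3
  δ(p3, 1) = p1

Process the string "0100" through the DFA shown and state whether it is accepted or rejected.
Processing string "0100":
  p0 --0--> p0
  p0 --1--> p2
  p2 --0--> p1
  p1 --0--> p3
Final state: p3
Accept states: {p0, p1, p2}
No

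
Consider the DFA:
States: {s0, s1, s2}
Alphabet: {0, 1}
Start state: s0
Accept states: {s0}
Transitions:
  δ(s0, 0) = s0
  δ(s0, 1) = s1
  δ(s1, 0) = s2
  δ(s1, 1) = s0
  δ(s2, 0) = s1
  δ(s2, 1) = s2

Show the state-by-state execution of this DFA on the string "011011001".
read '0': s0 → s0
  read '1': s0 → s1
  read '1': s1 → s0
  read '0': s0 → s0
  read '1': s0 → s1
  read '1': s1 → s0
  read '0': s0 → s0
  read '0': s0 → s0
  read '1': s0 → s1
s0 -> s0 -> s1 -> s0 -> s0 -> s1 -> s0 -> s0 -> s0 -> s1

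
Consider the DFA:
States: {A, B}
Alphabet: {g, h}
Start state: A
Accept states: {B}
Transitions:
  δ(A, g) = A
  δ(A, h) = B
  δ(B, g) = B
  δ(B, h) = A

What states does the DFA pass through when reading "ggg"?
read 'g': A → A
  read 'g': A → A
  read 'g': A → A
A -> A -> A -> A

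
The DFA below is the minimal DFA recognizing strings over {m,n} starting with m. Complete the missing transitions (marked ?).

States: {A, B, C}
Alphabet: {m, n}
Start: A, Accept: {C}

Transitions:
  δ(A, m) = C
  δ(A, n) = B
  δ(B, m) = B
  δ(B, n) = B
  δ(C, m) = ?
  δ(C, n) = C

From the language and accept set, identify what each state tracks — A: no input read; B: started with n (dead); C: started with m.
Each missing δ(q, a) is the state matching the new tracked value after reading a.
δ(C, m) = C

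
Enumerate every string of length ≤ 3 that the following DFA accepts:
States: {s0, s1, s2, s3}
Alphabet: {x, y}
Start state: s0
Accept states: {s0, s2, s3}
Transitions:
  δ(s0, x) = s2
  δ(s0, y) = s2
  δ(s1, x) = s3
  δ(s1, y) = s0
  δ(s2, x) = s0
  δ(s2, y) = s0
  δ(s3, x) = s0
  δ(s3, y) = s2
ε, x, y, xx, xy, yx, yy, xxx, xxy, xyx, xyy, yxx, yxy, yyx, yyy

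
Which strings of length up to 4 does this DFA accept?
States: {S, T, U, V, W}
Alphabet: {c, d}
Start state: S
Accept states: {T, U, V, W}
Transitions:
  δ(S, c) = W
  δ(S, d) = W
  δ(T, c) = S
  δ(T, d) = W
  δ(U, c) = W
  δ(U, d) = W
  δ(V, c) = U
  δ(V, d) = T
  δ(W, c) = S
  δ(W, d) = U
c, d, cd, dd, ccc, ccd, cdc, cdd, dcc, dcd, ddc, ddd, cccd, ccdd, cdcd, cddd, dccd, dcdd, ddcd, dddd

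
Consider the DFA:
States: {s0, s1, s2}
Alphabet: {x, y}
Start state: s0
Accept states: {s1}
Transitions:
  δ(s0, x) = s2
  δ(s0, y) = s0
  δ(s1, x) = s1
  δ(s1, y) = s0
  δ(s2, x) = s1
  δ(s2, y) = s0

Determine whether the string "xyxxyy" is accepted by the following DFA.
Processing string "xyxxyy":
  s0 --x--> s2
  s2 --y--> s0
  s0 --x--> s2
  s2 --x--> s1
  s1 --y--> s0
  s0 --y--> s0
Final state: s0
Accept states: {s1}
No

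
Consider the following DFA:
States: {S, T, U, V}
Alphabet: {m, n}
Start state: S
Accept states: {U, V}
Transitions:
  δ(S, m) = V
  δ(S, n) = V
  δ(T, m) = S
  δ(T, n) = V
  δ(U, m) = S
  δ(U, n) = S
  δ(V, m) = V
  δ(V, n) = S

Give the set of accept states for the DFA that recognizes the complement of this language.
Complement accept states = All states \ Original accept states
= {S, T, U, V} \ {U, V}
{S, T}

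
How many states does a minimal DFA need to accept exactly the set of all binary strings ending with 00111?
By Myhill–Nerode, count the distinguishable equivalence classes: 6 classes — one per longest suffix of the input that is a prefix of '00111' (lengths 0 through 5); only the length-5 class is accepting.
6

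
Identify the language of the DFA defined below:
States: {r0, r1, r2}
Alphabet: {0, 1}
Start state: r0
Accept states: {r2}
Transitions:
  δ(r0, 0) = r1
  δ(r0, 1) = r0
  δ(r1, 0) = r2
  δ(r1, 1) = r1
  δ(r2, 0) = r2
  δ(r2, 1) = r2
Testing a few strings:
  '110' → reject
  '10' → reject
  '00' → accept
  '1010' → accept
State roles: r0=zero 0's seen; r1=one 0 seen; r2=≥ two 0's seen
All binary strings containing at least two 0's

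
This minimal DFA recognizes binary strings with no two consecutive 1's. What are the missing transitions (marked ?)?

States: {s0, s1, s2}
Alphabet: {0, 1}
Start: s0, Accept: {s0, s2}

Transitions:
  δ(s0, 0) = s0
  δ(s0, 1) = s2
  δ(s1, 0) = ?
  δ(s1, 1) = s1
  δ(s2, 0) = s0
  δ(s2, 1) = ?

From the language and accept set, identify what each state tracks — s0: last symbol not 1 (ok); s1: saw 11 (dead); s2: last symbol 1 (ok).
Each missing δ(q, a) is the state matching the new tracked value after reading a.
δ(s1, 0) = s1; δ(s2, 1) = s1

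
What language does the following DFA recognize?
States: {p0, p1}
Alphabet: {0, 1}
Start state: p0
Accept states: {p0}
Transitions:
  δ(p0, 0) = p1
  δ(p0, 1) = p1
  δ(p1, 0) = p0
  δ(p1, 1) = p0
Testing a few strings:
  '000' → reject
  '010' → reject
  '01' → accept
  '11' → accept
State roles: p0=even length so far; p1=odd length so far
All binary strings of even length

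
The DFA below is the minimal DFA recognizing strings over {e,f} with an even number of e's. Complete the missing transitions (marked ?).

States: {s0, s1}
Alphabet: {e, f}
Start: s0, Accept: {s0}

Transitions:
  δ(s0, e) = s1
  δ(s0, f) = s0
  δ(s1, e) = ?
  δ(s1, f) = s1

From the language and accept set, identify what each state tracks — s0: even number of e's so far; s1: odd number of e's so far.
Each missing δ(q, a) is the state matching the new tracked value after reading a.
δ(s1, e) = s0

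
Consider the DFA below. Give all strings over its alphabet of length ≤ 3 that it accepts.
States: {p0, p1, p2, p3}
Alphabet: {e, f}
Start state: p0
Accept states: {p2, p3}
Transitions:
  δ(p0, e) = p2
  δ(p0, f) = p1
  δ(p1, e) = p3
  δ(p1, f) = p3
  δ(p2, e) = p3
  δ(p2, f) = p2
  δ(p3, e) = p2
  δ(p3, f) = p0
e, ee, ef, fe, ff, eee, efe, eff, fee, ffe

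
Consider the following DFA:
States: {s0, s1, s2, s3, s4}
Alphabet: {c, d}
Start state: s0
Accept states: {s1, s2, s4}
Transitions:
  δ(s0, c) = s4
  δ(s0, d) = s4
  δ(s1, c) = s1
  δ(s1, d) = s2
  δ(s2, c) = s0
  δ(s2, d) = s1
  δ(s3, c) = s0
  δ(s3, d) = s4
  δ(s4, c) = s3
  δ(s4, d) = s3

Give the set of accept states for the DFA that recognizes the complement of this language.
Complement accept states = All states \ Original accept states
= {s0, s1, s2, s3, s4} \ {s1, s2, s4}
{s0, s3}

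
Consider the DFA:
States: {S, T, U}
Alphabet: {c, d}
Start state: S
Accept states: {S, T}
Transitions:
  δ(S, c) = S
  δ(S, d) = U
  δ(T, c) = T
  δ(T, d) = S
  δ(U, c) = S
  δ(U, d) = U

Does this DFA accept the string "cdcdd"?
Processing string "cdcdd":
  S --c--> S
  S --d--> U
  U --c--> S
  S --d--> U
  U --d--> U
Final state: U
Accept states: {S, T}
No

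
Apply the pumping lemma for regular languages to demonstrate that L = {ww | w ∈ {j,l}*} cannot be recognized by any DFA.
Assume L is regular with pumping length p. Idea: pumping the leading j-block breaks the equality of the two halves.
Choose s = j^p l j^p l ∈ L (with w = j^p l). |s| = 2p+2 ≥ p. By the pumping lemma, s = xyz with |xy| ≤ p, |y| > 0, so y = j^k with k ≥ 1, in the first j-block. Then xy²z = j^(p+k) l j^p l, of length 2p+2+k. If k is odd this length is odd, so it cannot be of the form ww. If k is even, each half has length p+1+k/2 ≤ p+k, so the first half lies entirely inside the leading j-block and contains no l, while the second half ends in l; the halves differ. Either way xy²z ∉ L.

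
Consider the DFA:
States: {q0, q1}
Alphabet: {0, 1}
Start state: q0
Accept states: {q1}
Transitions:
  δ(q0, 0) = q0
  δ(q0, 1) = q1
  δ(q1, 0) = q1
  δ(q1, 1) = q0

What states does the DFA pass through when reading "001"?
read '0': q0 → q0
  read '0': q0 → q0
  read '1': q0 → q1
q0 -> q0 -> q0 -> q1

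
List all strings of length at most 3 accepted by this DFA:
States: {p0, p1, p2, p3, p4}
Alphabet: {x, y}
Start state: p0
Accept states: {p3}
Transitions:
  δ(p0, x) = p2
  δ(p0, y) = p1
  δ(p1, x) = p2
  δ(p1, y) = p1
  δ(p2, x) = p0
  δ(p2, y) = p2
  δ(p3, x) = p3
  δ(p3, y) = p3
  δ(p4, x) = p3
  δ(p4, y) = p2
None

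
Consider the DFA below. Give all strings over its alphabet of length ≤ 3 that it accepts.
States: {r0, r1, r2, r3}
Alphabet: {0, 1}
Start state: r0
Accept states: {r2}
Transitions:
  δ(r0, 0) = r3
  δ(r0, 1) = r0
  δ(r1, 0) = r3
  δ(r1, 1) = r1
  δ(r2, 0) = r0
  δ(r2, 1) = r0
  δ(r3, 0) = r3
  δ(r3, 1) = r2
01, 001, 101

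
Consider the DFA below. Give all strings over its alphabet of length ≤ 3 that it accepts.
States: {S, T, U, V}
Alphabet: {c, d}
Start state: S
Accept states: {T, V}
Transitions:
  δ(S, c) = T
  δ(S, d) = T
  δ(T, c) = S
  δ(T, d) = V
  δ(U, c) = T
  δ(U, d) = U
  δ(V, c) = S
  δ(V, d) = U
c, d, cd, dd, ccc, ccd, dcc, dcd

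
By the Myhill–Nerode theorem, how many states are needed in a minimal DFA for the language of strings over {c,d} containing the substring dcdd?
By Myhill–Nerode, count the distinguishable equivalence classes: 5 classes — one per longest suffix of the input that is a prefix of 'dcdd' (lengths 0 through 3), plus an absorbing 'already seen dcdd' class.
5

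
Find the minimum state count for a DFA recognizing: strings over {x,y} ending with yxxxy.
By Myhill–Nerode, count the distinguishable equivalence classes: 6 classes — one per longest suffix of the input that is a prefix of 'yxxxy' (lengths 0 through 5); only the length-5 class is accepting.
6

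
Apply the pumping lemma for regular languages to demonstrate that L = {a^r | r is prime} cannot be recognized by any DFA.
Assume L is regular with pumping length p. Idea: pumping by a suitable count produces a composite length.
Let q be a prime with q ≥ p and choose s = a^q ∈ L. By the pumping lemma, s = xyz with |xy| ≤ p, |y| = k ≥ 1. Take i = q+1: |xy^(q+1)z| = q + q·k = q(1+k). Since q ≥ 2 and 1+k ≥ 2, q(1+k) is composite, so xy^(q+1)z ∉ L.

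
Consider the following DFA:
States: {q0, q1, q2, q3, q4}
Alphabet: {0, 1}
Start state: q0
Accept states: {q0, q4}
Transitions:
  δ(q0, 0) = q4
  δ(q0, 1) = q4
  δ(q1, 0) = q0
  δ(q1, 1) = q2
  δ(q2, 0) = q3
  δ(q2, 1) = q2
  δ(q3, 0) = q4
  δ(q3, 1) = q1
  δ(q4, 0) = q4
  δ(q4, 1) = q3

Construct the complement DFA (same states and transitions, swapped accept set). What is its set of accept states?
Complement accept states = All states \ Original accept states
= {q0, q1, q2, q3, q4} \ {q0, q4}
{q1, q2, q3}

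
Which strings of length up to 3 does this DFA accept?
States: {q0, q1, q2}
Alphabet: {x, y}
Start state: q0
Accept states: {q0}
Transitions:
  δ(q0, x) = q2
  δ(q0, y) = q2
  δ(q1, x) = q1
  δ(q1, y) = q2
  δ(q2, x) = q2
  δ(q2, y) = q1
ε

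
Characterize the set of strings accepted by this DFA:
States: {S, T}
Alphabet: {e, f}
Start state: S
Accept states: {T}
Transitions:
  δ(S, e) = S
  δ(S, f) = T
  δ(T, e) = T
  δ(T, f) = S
Testing a few strings:
  'fe' → accept
  'fef' → reject
  'efe' → accept
  'f' → accept
State roles: S=even number of f's so far; T=odd number of f's so far
All strings over {e,f} with an odd number of f's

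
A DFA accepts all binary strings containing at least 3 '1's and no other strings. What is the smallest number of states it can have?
By Myhill–Nerode, count the distinguishable equivalence classes: 4 classes — having seen 0, 1, 2, or ≥3 copies of '1'; any two classes i < j (j ≤ 3) are distinguished by the string 1^(3−j), which takes class j to 3 copies (accepted) but leaves class i below 3 (rejected).
4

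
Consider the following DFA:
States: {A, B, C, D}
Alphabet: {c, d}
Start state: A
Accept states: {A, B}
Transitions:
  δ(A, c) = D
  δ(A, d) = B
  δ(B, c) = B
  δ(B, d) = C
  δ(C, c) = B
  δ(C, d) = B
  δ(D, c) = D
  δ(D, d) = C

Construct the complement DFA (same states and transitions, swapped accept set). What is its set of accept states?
Complement accept states = All states \ Original accept states
= {A, B, C, D} \ {A, B}
{C, D}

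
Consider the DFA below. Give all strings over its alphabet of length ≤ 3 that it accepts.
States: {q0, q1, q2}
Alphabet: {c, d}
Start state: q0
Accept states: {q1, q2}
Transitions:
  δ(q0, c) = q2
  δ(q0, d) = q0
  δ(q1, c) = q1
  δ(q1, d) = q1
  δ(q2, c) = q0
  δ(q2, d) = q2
c, cd, dc, ccc, cdd, dcd, ddc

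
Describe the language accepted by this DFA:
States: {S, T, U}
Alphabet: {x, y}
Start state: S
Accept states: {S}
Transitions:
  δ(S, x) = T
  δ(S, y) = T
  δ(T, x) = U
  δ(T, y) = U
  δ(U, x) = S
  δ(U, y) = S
Testing a few strings:
  'xy' → reject
  'xx' → reject
  'yyx' → accept
  'xxx' → accept
State roles: S=length ≡ 0 (mod 3); T=length ≡ 1 (mod 3); U=length ≡ 2 (mod 3)
All strings over {x,y} whose length is a multiple of 3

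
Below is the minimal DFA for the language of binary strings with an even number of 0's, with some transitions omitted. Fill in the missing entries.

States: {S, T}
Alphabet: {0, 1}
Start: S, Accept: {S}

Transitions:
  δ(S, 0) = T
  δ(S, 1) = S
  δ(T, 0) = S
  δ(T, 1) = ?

From the language and accept set, identify what each state tracks — S: even number of 0's so far; T: odd number of 0's so far.
Each missing δ(q, a) is the state matching the new tracked value after reading a.
δ(T, 1) = T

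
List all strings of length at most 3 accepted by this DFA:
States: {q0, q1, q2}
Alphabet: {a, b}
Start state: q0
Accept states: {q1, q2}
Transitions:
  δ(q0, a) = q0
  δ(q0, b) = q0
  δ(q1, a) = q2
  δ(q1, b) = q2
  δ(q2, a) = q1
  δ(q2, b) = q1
None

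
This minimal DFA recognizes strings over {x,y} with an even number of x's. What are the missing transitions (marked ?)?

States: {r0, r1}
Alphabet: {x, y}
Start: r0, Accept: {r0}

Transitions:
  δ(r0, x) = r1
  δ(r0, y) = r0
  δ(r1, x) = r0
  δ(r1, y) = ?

From the language and accept set, identify what each state tracks — r0: even number of x's so far; r1: odd number of x's so far.
Each missing δ(q, a) is the state matching the new tracked value after reading a.
δ(r1, y) = r1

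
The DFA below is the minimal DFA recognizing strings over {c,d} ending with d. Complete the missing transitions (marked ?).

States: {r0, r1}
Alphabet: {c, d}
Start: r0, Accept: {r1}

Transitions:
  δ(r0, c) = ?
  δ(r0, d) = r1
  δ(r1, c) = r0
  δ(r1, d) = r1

From the language and accept set, identify what each state tracks — r0: last symbol not d; r1: last symbol is d.
Each missing δ(q, a) is the state matching the new tracked value after reading a.
δ(r0, c) = r0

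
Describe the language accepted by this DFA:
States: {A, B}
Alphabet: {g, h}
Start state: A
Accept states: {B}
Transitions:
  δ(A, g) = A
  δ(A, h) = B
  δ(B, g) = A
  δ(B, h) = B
Testing a few strings:
  'g' → reject
  'gg' → reject
  'hhg' → reject
  'hh' → accept
State roles: A=last symbol not h; B=last symbol is h
All strings over {g,h} ending with h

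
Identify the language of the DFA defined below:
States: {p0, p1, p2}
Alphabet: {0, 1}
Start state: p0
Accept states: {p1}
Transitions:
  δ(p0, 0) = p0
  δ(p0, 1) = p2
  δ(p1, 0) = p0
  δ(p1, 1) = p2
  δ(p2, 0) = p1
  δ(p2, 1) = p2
Testing a few strings:
  '000' → reject
  '1110' → accept
  '00' → reject
  '0' → reject
State roles: p0=no suffix match; p1=suffix is 10; p2=one trailing 1
All binary strings ending with 10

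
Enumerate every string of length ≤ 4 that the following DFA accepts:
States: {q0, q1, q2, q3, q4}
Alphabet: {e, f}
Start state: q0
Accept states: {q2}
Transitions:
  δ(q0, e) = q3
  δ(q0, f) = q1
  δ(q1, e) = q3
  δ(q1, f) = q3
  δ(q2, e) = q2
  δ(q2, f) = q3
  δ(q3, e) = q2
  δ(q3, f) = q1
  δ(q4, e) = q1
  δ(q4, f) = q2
ee, eee, fee, ffe, eeee, eefe, efee, effe, feee, ffee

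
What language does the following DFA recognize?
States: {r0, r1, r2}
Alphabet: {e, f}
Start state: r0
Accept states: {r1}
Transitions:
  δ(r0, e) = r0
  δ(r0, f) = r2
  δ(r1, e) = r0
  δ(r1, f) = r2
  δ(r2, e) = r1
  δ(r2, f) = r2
Testing a few strings:
  'efef' → reject
  'ffe' → accept
  'e' → reject
  'f' → reject
State roles: r0=no suffix match; r1=suffix is fe; r2=one trailing f
All strings over {e,f} ending with fe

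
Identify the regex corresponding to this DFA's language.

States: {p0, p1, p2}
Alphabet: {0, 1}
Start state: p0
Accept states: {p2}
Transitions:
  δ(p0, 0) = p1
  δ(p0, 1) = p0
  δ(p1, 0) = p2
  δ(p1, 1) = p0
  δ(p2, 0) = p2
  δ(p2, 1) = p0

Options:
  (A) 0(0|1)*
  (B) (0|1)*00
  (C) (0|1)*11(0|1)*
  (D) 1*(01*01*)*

Check each option against the DFA on short strings; one disagreement eliminates an option:
  (A) 0(0|1)*: on '0' the DFA goes p0 → p1 and rejects (p1 ∉ Accept), but the regex matches it → eliminate
  (B) (0|1)*00: agrees with the DFA on every string of length ≤ 6
  (C) (0|1)*11(0|1)*: on '00' the DFA goes p0 → p1 → p2 and accepts (p2 ∈ Accept), but the regex does not match it → eliminate
  (D) 1*(01*01*)*: on ε the DFA stays in p0 and rejects (p0 ∉ Accept), but the regex matches it → eliminate
Only (B) is consistent with the DFA.
(B) (0|1)*00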